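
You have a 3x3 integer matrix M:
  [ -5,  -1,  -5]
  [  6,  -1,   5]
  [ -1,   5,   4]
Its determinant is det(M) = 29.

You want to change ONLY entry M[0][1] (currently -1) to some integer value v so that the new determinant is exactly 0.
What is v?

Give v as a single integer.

det is linear in entry M[0][1]: det = old_det + (v - -1) * C_01
Cofactor C_01 = -29
Want det = 0: 29 + (v - -1) * -29 = 0
  (v - -1) = -29 / -29 = 1
  v = -1 + (1) = 0

Answer: 0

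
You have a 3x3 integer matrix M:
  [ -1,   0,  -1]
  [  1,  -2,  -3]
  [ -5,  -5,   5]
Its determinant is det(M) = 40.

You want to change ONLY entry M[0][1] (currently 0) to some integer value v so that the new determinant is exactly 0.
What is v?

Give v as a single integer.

Answer: -4

Derivation:
det is linear in entry M[0][1]: det = old_det + (v - 0) * C_01
Cofactor C_01 = 10
Want det = 0: 40 + (v - 0) * 10 = 0
  (v - 0) = -40 / 10 = -4
  v = 0 + (-4) = -4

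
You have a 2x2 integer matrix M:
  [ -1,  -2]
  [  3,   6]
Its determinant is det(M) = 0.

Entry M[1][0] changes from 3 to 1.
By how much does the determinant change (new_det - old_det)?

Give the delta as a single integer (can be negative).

Answer: -4

Derivation:
Cofactor C_10 = 2
Entry delta = 1 - 3 = -2
Det delta = entry_delta * cofactor = -2 * 2 = -4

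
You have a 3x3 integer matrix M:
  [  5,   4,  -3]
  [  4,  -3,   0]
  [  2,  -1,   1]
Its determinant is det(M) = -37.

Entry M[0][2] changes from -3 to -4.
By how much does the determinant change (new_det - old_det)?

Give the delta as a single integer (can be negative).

Cofactor C_02 = 2
Entry delta = -4 - -3 = -1
Det delta = entry_delta * cofactor = -1 * 2 = -2

Answer: -2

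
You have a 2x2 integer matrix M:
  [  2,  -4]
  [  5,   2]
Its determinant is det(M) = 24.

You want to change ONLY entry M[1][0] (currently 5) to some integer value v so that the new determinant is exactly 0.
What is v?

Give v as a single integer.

Answer: -1

Derivation:
det is linear in entry M[1][0]: det = old_det + (v - 5) * C_10
Cofactor C_10 = 4
Want det = 0: 24 + (v - 5) * 4 = 0
  (v - 5) = -24 / 4 = -6
  v = 5 + (-6) = -1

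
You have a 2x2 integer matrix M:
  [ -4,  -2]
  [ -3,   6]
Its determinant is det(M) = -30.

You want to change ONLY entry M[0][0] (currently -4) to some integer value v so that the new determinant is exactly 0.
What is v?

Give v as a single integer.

det is linear in entry M[0][0]: det = old_det + (v - -4) * C_00
Cofactor C_00 = 6
Want det = 0: -30 + (v - -4) * 6 = 0
  (v - -4) = 30 / 6 = 5
  v = -4 + (5) = 1

Answer: 1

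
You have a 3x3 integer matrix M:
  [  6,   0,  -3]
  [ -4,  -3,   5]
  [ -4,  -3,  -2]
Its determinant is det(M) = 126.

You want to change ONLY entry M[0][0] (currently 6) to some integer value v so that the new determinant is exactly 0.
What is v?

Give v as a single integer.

det is linear in entry M[0][0]: det = old_det + (v - 6) * C_00
Cofactor C_00 = 21
Want det = 0: 126 + (v - 6) * 21 = 0
  (v - 6) = -126 / 21 = -6
  v = 6 + (-6) = 0

Answer: 0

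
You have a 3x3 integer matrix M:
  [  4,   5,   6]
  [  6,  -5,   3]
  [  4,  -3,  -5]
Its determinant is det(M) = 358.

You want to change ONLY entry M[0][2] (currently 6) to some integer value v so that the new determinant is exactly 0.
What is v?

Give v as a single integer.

Answer: -173

Derivation:
det is linear in entry M[0][2]: det = old_det + (v - 6) * C_02
Cofactor C_02 = 2
Want det = 0: 358 + (v - 6) * 2 = 0
  (v - 6) = -358 / 2 = -179
  v = 6 + (-179) = -173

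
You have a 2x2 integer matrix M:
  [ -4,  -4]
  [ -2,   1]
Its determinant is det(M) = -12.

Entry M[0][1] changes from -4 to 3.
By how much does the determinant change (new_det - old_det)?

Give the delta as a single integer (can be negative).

Cofactor C_01 = 2
Entry delta = 3 - -4 = 7
Det delta = entry_delta * cofactor = 7 * 2 = 14

Answer: 14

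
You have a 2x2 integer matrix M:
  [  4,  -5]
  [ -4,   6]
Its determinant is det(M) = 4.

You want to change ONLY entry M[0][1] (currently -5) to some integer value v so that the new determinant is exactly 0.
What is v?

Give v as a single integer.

det is linear in entry M[0][1]: det = old_det + (v - -5) * C_01
Cofactor C_01 = 4
Want det = 0: 4 + (v - -5) * 4 = 0
  (v - -5) = -4 / 4 = -1
  v = -5 + (-1) = -6

Answer: -6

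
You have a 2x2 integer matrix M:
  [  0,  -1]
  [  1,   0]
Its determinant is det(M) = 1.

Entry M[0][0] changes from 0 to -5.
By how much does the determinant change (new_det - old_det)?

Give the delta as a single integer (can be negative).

Answer: 0

Derivation:
Cofactor C_00 = 0
Entry delta = -5 - 0 = -5
Det delta = entry_delta * cofactor = -5 * 0 = 0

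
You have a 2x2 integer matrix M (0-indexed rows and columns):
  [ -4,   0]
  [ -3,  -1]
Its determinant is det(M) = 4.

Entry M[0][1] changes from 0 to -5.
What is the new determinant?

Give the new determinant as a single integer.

Answer: -11

Derivation:
det is linear in row 0: changing M[0][1] by delta changes det by delta * cofactor(0,1).
Cofactor C_01 = (-1)^(0+1) * minor(0,1) = 3
Entry delta = -5 - 0 = -5
Det delta = -5 * 3 = -15
New det = 4 + -15 = -11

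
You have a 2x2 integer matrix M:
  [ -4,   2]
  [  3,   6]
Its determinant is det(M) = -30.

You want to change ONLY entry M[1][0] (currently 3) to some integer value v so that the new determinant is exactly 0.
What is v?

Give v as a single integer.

Answer: -12

Derivation:
det is linear in entry M[1][0]: det = old_det + (v - 3) * C_10
Cofactor C_10 = -2
Want det = 0: -30 + (v - 3) * -2 = 0
  (v - 3) = 30 / -2 = -15
  v = 3 + (-15) = -12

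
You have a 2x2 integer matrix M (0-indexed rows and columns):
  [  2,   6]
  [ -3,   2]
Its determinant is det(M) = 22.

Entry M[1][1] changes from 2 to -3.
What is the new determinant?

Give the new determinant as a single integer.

det is linear in row 1: changing M[1][1] by delta changes det by delta * cofactor(1,1).
Cofactor C_11 = (-1)^(1+1) * minor(1,1) = 2
Entry delta = -3 - 2 = -5
Det delta = -5 * 2 = -10
New det = 22 + -10 = 12

Answer: 12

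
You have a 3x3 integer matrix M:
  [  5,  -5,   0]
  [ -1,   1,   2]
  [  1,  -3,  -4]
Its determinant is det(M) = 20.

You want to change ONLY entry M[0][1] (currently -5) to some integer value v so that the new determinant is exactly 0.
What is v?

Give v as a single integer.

det is linear in entry M[0][1]: det = old_det + (v - -5) * C_01
Cofactor C_01 = -2
Want det = 0: 20 + (v - -5) * -2 = 0
  (v - -5) = -20 / -2 = 10
  v = -5 + (10) = 5

Answer: 5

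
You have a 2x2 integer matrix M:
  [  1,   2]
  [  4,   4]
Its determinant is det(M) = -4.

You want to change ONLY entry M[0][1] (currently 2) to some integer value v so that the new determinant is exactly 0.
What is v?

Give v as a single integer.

det is linear in entry M[0][1]: det = old_det + (v - 2) * C_01
Cofactor C_01 = -4
Want det = 0: -4 + (v - 2) * -4 = 0
  (v - 2) = 4 / -4 = -1
  v = 2 + (-1) = 1

Answer: 1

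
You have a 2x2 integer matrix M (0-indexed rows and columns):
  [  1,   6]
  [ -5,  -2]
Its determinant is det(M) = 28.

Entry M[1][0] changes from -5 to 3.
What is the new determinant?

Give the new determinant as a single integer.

det is linear in row 1: changing M[1][0] by delta changes det by delta * cofactor(1,0).
Cofactor C_10 = (-1)^(1+0) * minor(1,0) = -6
Entry delta = 3 - -5 = 8
Det delta = 8 * -6 = -48
New det = 28 + -48 = -20

Answer: -20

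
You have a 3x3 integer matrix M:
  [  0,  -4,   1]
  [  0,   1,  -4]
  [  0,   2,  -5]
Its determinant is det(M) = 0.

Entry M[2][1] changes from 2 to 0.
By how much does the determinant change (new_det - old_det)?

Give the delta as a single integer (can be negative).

Answer: 0

Derivation:
Cofactor C_21 = 0
Entry delta = 0 - 2 = -2
Det delta = entry_delta * cofactor = -2 * 0 = 0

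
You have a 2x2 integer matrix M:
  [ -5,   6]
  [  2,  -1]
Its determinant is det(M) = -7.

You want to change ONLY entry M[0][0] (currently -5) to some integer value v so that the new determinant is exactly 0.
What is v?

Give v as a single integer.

Answer: -12

Derivation:
det is linear in entry M[0][0]: det = old_det + (v - -5) * C_00
Cofactor C_00 = -1
Want det = 0: -7 + (v - -5) * -1 = 0
  (v - -5) = 7 / -1 = -7
  v = -5 + (-7) = -12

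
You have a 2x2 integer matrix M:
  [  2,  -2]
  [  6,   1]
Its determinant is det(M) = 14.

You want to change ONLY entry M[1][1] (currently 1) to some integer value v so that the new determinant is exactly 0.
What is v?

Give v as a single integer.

det is linear in entry M[1][1]: det = old_det + (v - 1) * C_11
Cofactor C_11 = 2
Want det = 0: 14 + (v - 1) * 2 = 0
  (v - 1) = -14 / 2 = -7
  v = 1 + (-7) = -6

Answer: -6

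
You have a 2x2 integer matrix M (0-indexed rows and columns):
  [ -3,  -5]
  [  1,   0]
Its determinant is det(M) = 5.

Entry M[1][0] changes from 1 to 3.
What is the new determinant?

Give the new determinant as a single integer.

det is linear in row 1: changing M[1][0] by delta changes det by delta * cofactor(1,0).
Cofactor C_10 = (-1)^(1+0) * minor(1,0) = 5
Entry delta = 3 - 1 = 2
Det delta = 2 * 5 = 10
New det = 5 + 10 = 15

Answer: 15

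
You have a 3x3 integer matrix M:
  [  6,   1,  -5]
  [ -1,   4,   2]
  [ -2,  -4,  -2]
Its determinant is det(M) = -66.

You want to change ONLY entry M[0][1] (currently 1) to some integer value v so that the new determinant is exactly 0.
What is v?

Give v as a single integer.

det is linear in entry M[0][1]: det = old_det + (v - 1) * C_01
Cofactor C_01 = -6
Want det = 0: -66 + (v - 1) * -6 = 0
  (v - 1) = 66 / -6 = -11
  v = 1 + (-11) = -10

Answer: -10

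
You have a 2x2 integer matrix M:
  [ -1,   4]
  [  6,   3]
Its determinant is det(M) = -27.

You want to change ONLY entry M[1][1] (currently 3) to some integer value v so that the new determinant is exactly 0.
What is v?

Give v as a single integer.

det is linear in entry M[1][1]: det = old_det + (v - 3) * C_11
Cofactor C_11 = -1
Want det = 0: -27 + (v - 3) * -1 = 0
  (v - 3) = 27 / -1 = -27
  v = 3 + (-27) = -24

Answer: -24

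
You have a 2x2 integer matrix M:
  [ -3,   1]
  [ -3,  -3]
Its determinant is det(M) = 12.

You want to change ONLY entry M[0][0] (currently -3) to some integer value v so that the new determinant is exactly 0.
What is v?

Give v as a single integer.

det is linear in entry M[0][0]: det = old_det + (v - -3) * C_00
Cofactor C_00 = -3
Want det = 0: 12 + (v - -3) * -3 = 0
  (v - -3) = -12 / -3 = 4
  v = -3 + (4) = 1

Answer: 1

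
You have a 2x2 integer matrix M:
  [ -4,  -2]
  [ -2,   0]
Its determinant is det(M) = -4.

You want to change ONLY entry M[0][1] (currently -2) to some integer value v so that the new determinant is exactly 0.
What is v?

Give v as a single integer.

Answer: 0

Derivation:
det is linear in entry M[0][1]: det = old_det + (v - -2) * C_01
Cofactor C_01 = 2
Want det = 0: -4 + (v - -2) * 2 = 0
  (v - -2) = 4 / 2 = 2
  v = -2 + (2) = 0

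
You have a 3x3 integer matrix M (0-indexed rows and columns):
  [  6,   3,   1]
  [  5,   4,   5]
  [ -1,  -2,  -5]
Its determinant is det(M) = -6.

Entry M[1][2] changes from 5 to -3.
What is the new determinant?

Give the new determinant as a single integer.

det is linear in row 1: changing M[1][2] by delta changes det by delta * cofactor(1,2).
Cofactor C_12 = (-1)^(1+2) * minor(1,2) = 9
Entry delta = -3 - 5 = -8
Det delta = -8 * 9 = -72
New det = -6 + -72 = -78

Answer: -78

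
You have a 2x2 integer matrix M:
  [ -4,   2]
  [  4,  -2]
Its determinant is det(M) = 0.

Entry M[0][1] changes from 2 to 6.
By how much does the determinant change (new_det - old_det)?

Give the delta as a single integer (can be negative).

Answer: -16

Derivation:
Cofactor C_01 = -4
Entry delta = 6 - 2 = 4
Det delta = entry_delta * cofactor = 4 * -4 = -16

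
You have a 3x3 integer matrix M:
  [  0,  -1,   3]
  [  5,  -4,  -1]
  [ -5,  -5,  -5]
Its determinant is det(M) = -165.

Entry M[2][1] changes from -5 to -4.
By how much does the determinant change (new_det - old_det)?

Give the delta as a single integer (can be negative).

Answer: 15

Derivation:
Cofactor C_21 = 15
Entry delta = -4 - -5 = 1
Det delta = entry_delta * cofactor = 1 * 15 = 15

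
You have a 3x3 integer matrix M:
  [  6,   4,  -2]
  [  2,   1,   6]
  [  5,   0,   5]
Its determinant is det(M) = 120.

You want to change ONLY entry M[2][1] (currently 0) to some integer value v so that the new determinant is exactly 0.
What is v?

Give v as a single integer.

Answer: 3

Derivation:
det is linear in entry M[2][1]: det = old_det + (v - 0) * C_21
Cofactor C_21 = -40
Want det = 0: 120 + (v - 0) * -40 = 0
  (v - 0) = -120 / -40 = 3
  v = 0 + (3) = 3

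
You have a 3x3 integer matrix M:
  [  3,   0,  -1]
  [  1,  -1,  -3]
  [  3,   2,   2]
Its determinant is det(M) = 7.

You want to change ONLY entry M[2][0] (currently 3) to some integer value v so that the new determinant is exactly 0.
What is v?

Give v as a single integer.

Answer: 10

Derivation:
det is linear in entry M[2][0]: det = old_det + (v - 3) * C_20
Cofactor C_20 = -1
Want det = 0: 7 + (v - 3) * -1 = 0
  (v - 3) = -7 / -1 = 7
  v = 3 + (7) = 10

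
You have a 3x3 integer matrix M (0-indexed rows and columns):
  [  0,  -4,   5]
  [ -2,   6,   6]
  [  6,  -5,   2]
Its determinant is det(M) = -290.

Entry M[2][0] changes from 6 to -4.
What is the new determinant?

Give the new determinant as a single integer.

det is linear in row 2: changing M[2][0] by delta changes det by delta * cofactor(2,0).
Cofactor C_20 = (-1)^(2+0) * minor(2,0) = -54
Entry delta = -4 - 6 = -10
Det delta = -10 * -54 = 540
New det = -290 + 540 = 250

Answer: 250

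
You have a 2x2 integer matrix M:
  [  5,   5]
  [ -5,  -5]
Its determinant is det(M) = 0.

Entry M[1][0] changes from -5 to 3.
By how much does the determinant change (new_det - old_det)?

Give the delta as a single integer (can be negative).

Cofactor C_10 = -5
Entry delta = 3 - -5 = 8
Det delta = entry_delta * cofactor = 8 * -5 = -40

Answer: -40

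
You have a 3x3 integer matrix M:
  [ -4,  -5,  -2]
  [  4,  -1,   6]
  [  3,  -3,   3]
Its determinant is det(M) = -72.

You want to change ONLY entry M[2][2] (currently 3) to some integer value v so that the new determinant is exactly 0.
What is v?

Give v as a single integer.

det is linear in entry M[2][2]: det = old_det + (v - 3) * C_22
Cofactor C_22 = 24
Want det = 0: -72 + (v - 3) * 24 = 0
  (v - 3) = 72 / 24 = 3
  v = 3 + (3) = 6

Answer: 6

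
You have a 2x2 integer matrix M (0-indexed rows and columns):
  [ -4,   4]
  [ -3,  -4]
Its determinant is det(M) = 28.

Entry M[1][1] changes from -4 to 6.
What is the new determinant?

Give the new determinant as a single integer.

Answer: -12

Derivation:
det is linear in row 1: changing M[1][1] by delta changes det by delta * cofactor(1,1).
Cofactor C_11 = (-1)^(1+1) * minor(1,1) = -4
Entry delta = 6 - -4 = 10
Det delta = 10 * -4 = -40
New det = 28 + -40 = -12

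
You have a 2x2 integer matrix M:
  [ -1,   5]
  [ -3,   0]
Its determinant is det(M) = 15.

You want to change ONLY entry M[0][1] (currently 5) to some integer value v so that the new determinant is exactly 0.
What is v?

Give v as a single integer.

det is linear in entry M[0][1]: det = old_det + (v - 5) * C_01
Cofactor C_01 = 3
Want det = 0: 15 + (v - 5) * 3 = 0
  (v - 5) = -15 / 3 = -5
  v = 5 + (-5) = 0

Answer: 0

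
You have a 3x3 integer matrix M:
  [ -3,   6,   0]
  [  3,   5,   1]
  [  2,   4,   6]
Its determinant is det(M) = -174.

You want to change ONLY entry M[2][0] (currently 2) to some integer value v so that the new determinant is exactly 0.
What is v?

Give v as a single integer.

Answer: 31

Derivation:
det is linear in entry M[2][0]: det = old_det + (v - 2) * C_20
Cofactor C_20 = 6
Want det = 0: -174 + (v - 2) * 6 = 0
  (v - 2) = 174 / 6 = 29
  v = 2 + (29) = 31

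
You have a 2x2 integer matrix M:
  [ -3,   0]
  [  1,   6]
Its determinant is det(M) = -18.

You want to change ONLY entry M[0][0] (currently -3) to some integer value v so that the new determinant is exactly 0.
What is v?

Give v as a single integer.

Answer: 0

Derivation:
det is linear in entry M[0][0]: det = old_det + (v - -3) * C_00
Cofactor C_00 = 6
Want det = 0: -18 + (v - -3) * 6 = 0
  (v - -3) = 18 / 6 = 3
  v = -3 + (3) = 0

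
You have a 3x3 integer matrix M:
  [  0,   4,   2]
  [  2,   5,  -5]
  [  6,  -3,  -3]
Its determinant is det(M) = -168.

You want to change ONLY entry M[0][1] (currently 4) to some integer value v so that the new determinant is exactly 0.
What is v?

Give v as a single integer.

Answer: -3

Derivation:
det is linear in entry M[0][1]: det = old_det + (v - 4) * C_01
Cofactor C_01 = -24
Want det = 0: -168 + (v - 4) * -24 = 0
  (v - 4) = 168 / -24 = -7
  v = 4 + (-7) = -3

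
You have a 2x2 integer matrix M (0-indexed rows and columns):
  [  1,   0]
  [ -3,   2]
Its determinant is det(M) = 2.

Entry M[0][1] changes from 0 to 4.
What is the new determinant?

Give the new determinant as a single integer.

det is linear in row 0: changing M[0][1] by delta changes det by delta * cofactor(0,1).
Cofactor C_01 = (-1)^(0+1) * minor(0,1) = 3
Entry delta = 4 - 0 = 4
Det delta = 4 * 3 = 12
New det = 2 + 12 = 14

Answer: 14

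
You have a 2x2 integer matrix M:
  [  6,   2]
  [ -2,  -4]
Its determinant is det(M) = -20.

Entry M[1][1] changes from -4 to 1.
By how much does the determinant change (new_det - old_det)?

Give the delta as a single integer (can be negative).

Cofactor C_11 = 6
Entry delta = 1 - -4 = 5
Det delta = entry_delta * cofactor = 5 * 6 = 30

Answer: 30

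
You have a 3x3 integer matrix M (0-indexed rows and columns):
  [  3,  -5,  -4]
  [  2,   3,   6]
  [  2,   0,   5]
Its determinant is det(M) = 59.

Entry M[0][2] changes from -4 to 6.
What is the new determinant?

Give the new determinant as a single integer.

Answer: -1

Derivation:
det is linear in row 0: changing M[0][2] by delta changes det by delta * cofactor(0,2).
Cofactor C_02 = (-1)^(0+2) * minor(0,2) = -6
Entry delta = 6 - -4 = 10
Det delta = 10 * -6 = -60
New det = 59 + -60 = -1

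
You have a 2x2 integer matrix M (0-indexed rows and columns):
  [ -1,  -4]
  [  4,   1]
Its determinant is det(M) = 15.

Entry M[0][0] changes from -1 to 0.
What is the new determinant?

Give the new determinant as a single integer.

Answer: 16

Derivation:
det is linear in row 0: changing M[0][0] by delta changes det by delta * cofactor(0,0).
Cofactor C_00 = (-1)^(0+0) * minor(0,0) = 1
Entry delta = 0 - -1 = 1
Det delta = 1 * 1 = 1
New det = 15 + 1 = 16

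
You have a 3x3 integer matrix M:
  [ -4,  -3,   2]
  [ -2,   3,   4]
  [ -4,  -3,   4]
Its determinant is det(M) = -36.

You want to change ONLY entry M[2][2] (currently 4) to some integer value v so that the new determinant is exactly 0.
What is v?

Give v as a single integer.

Answer: 2

Derivation:
det is linear in entry M[2][2]: det = old_det + (v - 4) * C_22
Cofactor C_22 = -18
Want det = 0: -36 + (v - 4) * -18 = 0
  (v - 4) = 36 / -18 = -2
  v = 4 + (-2) = 2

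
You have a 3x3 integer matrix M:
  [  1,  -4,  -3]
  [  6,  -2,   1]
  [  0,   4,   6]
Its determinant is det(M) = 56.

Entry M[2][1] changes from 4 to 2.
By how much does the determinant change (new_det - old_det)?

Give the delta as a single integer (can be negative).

Answer: 38

Derivation:
Cofactor C_21 = -19
Entry delta = 2 - 4 = -2
Det delta = entry_delta * cofactor = -2 * -19 = 38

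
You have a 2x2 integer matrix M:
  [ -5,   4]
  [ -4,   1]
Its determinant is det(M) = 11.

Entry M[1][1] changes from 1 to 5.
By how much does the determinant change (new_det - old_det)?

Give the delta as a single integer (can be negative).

Cofactor C_11 = -5
Entry delta = 5 - 1 = 4
Det delta = entry_delta * cofactor = 4 * -5 = -20

Answer: -20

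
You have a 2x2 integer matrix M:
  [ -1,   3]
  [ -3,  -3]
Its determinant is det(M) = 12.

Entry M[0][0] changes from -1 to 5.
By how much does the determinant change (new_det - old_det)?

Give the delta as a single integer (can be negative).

Cofactor C_00 = -3
Entry delta = 5 - -1 = 6
Det delta = entry_delta * cofactor = 6 * -3 = -18

Answer: -18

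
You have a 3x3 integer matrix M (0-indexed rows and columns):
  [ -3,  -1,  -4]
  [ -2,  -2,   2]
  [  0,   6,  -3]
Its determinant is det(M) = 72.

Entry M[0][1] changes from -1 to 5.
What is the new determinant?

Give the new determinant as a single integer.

Answer: 36

Derivation:
det is linear in row 0: changing M[0][1] by delta changes det by delta * cofactor(0,1).
Cofactor C_01 = (-1)^(0+1) * minor(0,1) = -6
Entry delta = 5 - -1 = 6
Det delta = 6 * -6 = -36
New det = 72 + -36 = 36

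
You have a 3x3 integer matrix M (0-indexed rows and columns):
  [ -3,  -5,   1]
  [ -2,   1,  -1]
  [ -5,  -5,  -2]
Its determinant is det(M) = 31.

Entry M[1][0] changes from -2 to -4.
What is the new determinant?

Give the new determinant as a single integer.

Answer: 61

Derivation:
det is linear in row 1: changing M[1][0] by delta changes det by delta * cofactor(1,0).
Cofactor C_10 = (-1)^(1+0) * minor(1,0) = -15
Entry delta = -4 - -2 = -2
Det delta = -2 * -15 = 30
New det = 31 + 30 = 61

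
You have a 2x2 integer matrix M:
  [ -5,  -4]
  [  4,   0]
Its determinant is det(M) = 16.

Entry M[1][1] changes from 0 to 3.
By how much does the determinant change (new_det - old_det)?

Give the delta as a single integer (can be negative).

Cofactor C_11 = -5
Entry delta = 3 - 0 = 3
Det delta = entry_delta * cofactor = 3 * -5 = -15

Answer: -15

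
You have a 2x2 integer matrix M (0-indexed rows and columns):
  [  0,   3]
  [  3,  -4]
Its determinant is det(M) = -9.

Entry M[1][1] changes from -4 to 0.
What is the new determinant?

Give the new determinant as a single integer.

det is linear in row 1: changing M[1][1] by delta changes det by delta * cofactor(1,1).
Cofactor C_11 = (-1)^(1+1) * minor(1,1) = 0
Entry delta = 0 - -4 = 4
Det delta = 4 * 0 = 0
New det = -9 + 0 = -9

Answer: -9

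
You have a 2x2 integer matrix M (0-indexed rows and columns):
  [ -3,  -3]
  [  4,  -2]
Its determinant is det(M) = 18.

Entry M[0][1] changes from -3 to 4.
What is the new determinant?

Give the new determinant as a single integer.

det is linear in row 0: changing M[0][1] by delta changes det by delta * cofactor(0,1).
Cofactor C_01 = (-1)^(0+1) * minor(0,1) = -4
Entry delta = 4 - -3 = 7
Det delta = 7 * -4 = -28
New det = 18 + -28 = -10

Answer: -10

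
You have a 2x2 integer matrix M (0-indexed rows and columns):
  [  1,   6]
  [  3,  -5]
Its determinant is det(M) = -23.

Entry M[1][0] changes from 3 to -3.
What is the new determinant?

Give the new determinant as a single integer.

det is linear in row 1: changing M[1][0] by delta changes det by delta * cofactor(1,0).
Cofactor C_10 = (-1)^(1+0) * minor(1,0) = -6
Entry delta = -3 - 3 = -6
Det delta = -6 * -6 = 36
New det = -23 + 36 = 13

Answer: 13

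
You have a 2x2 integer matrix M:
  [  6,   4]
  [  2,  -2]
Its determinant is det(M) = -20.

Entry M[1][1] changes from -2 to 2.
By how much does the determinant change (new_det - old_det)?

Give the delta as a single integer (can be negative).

Cofactor C_11 = 6
Entry delta = 2 - -2 = 4
Det delta = entry_delta * cofactor = 4 * 6 = 24

Answer: 24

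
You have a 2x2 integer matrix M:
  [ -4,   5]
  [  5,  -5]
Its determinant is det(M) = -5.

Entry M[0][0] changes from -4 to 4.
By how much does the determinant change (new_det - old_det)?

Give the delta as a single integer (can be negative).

Cofactor C_00 = -5
Entry delta = 4 - -4 = 8
Det delta = entry_delta * cofactor = 8 * -5 = -40

Answer: -40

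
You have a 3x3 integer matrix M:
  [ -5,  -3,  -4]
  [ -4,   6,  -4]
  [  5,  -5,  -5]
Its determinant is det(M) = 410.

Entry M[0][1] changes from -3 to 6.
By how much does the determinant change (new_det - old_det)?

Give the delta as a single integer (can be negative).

Cofactor C_01 = -40
Entry delta = 6 - -3 = 9
Det delta = entry_delta * cofactor = 9 * -40 = -360

Answer: -360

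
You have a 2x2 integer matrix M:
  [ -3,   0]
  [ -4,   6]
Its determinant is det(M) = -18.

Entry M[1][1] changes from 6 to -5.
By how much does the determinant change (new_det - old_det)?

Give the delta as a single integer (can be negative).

Answer: 33

Derivation:
Cofactor C_11 = -3
Entry delta = -5 - 6 = -11
Det delta = entry_delta * cofactor = -11 * -3 = 33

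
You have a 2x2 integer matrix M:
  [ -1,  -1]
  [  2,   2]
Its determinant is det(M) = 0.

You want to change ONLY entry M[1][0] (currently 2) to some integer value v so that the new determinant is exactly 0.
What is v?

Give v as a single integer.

det is linear in entry M[1][0]: det = old_det + (v - 2) * C_10
Cofactor C_10 = 1
Want det = 0: 0 + (v - 2) * 1 = 0
  (v - 2) = 0 / 1 = 0
  v = 2 + (0) = 2

Answer: 2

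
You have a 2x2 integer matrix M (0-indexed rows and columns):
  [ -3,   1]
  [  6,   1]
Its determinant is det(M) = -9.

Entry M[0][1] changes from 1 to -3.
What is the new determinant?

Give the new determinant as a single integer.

Answer: 15

Derivation:
det is linear in row 0: changing M[0][1] by delta changes det by delta * cofactor(0,1).
Cofactor C_01 = (-1)^(0+1) * minor(0,1) = -6
Entry delta = -3 - 1 = -4
Det delta = -4 * -6 = 24
New det = -9 + 24 = 15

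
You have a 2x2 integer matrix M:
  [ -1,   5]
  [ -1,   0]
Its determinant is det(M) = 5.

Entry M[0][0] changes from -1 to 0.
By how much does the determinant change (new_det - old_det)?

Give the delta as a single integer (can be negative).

Cofactor C_00 = 0
Entry delta = 0 - -1 = 1
Det delta = entry_delta * cofactor = 1 * 0 = 0

Answer: 0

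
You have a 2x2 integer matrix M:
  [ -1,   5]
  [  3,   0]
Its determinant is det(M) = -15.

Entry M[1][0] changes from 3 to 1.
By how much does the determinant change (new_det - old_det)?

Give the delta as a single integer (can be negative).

Cofactor C_10 = -5
Entry delta = 1 - 3 = -2
Det delta = entry_delta * cofactor = -2 * -5 = 10

Answer: 10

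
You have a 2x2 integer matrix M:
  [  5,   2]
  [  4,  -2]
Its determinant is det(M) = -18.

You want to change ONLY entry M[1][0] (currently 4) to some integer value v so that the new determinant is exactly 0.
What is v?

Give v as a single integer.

Answer: -5

Derivation:
det is linear in entry M[1][0]: det = old_det + (v - 4) * C_10
Cofactor C_10 = -2
Want det = 0: -18 + (v - 4) * -2 = 0
  (v - 4) = 18 / -2 = -9
  v = 4 + (-9) = -5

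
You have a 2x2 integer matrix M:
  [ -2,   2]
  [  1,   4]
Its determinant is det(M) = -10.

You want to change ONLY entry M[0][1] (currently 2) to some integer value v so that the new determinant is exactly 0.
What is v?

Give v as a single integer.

det is linear in entry M[0][1]: det = old_det + (v - 2) * C_01
Cofactor C_01 = -1
Want det = 0: -10 + (v - 2) * -1 = 0
  (v - 2) = 10 / -1 = -10
  v = 2 + (-10) = -8

Answer: -8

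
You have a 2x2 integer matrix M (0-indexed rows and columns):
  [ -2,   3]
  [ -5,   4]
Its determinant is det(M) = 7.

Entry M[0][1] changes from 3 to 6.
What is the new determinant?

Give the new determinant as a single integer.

det is linear in row 0: changing M[0][1] by delta changes det by delta * cofactor(0,1).
Cofactor C_01 = (-1)^(0+1) * minor(0,1) = 5
Entry delta = 6 - 3 = 3
Det delta = 3 * 5 = 15
New det = 7 + 15 = 22

Answer: 22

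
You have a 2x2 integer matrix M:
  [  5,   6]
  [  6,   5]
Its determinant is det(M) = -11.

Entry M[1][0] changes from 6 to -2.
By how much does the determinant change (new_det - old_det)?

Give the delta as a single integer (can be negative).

Cofactor C_10 = -6
Entry delta = -2 - 6 = -8
Det delta = entry_delta * cofactor = -8 * -6 = 48

Answer: 48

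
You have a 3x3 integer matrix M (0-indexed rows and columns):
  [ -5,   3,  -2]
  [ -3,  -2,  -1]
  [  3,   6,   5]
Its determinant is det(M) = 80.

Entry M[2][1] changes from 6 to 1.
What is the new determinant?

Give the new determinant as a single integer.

det is linear in row 2: changing M[2][1] by delta changes det by delta * cofactor(2,1).
Cofactor C_21 = (-1)^(2+1) * minor(2,1) = 1
Entry delta = 1 - 6 = -5
Det delta = -5 * 1 = -5
New det = 80 + -5 = 75

Answer: 75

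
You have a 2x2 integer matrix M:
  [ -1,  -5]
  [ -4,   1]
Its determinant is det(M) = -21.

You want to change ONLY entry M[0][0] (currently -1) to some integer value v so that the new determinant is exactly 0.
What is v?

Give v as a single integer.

det is linear in entry M[0][0]: det = old_det + (v - -1) * C_00
Cofactor C_00 = 1
Want det = 0: -21 + (v - -1) * 1 = 0
  (v - -1) = 21 / 1 = 21
  v = -1 + (21) = 20

Answer: 20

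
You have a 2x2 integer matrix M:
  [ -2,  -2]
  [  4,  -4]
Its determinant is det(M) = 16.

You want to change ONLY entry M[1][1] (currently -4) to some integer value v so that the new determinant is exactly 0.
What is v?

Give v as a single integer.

det is linear in entry M[1][1]: det = old_det + (v - -4) * C_11
Cofactor C_11 = -2
Want det = 0: 16 + (v - -4) * -2 = 0
  (v - -4) = -16 / -2 = 8
  v = -4 + (8) = 4

Answer: 4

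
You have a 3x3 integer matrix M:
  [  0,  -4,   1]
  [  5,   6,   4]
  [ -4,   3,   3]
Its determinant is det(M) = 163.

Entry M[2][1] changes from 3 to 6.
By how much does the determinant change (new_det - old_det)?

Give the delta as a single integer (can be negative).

Answer: 15

Derivation:
Cofactor C_21 = 5
Entry delta = 6 - 3 = 3
Det delta = entry_delta * cofactor = 3 * 5 = 15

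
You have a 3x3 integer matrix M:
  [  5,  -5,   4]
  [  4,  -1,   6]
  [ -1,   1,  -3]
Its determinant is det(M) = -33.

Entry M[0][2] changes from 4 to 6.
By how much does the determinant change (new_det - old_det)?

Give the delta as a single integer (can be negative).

Answer: 6

Derivation:
Cofactor C_02 = 3
Entry delta = 6 - 4 = 2
Det delta = entry_delta * cofactor = 2 * 3 = 6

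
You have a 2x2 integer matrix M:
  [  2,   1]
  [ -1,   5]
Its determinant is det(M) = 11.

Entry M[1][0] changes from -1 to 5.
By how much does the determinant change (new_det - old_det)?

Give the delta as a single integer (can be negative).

Cofactor C_10 = -1
Entry delta = 5 - -1 = 6
Det delta = entry_delta * cofactor = 6 * -1 = -6

Answer: -6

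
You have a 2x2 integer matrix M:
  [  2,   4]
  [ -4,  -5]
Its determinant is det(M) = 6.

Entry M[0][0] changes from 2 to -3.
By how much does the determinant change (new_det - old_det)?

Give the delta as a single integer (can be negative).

Answer: 25

Derivation:
Cofactor C_00 = -5
Entry delta = -3 - 2 = -5
Det delta = entry_delta * cofactor = -5 * -5 = 25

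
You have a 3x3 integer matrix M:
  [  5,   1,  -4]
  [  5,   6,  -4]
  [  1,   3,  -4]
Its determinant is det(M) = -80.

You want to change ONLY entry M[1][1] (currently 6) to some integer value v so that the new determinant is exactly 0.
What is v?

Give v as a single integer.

det is linear in entry M[1][1]: det = old_det + (v - 6) * C_11
Cofactor C_11 = -16
Want det = 0: -80 + (v - 6) * -16 = 0
  (v - 6) = 80 / -16 = -5
  v = 6 + (-5) = 1

Answer: 1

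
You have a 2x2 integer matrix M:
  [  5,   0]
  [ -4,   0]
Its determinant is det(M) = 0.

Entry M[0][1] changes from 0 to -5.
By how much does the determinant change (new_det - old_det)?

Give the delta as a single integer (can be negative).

Cofactor C_01 = 4
Entry delta = -5 - 0 = -5
Det delta = entry_delta * cofactor = -5 * 4 = -20

Answer: -20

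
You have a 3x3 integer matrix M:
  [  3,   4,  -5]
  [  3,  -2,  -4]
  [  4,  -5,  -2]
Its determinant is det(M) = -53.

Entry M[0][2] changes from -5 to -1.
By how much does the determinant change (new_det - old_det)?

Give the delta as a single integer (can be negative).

Cofactor C_02 = -7
Entry delta = -1 - -5 = 4
Det delta = entry_delta * cofactor = 4 * -7 = -28

Answer: -28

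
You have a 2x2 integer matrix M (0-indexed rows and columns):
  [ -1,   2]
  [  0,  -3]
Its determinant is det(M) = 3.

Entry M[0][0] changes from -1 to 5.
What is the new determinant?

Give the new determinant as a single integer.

det is linear in row 0: changing M[0][0] by delta changes det by delta * cofactor(0,0).
Cofactor C_00 = (-1)^(0+0) * minor(0,0) = -3
Entry delta = 5 - -1 = 6
Det delta = 6 * -3 = -18
New det = 3 + -18 = -15

Answer: -15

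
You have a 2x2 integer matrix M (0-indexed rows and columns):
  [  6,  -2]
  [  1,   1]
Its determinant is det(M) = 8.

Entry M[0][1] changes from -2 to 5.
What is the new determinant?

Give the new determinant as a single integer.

Answer: 1

Derivation:
det is linear in row 0: changing M[0][1] by delta changes det by delta * cofactor(0,1).
Cofactor C_01 = (-1)^(0+1) * minor(0,1) = -1
Entry delta = 5 - -2 = 7
Det delta = 7 * -1 = -7
New det = 8 + -7 = 1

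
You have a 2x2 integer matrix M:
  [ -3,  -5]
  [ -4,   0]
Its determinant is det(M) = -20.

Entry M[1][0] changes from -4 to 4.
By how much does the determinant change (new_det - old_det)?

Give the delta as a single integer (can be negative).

Answer: 40

Derivation:
Cofactor C_10 = 5
Entry delta = 4 - -4 = 8
Det delta = entry_delta * cofactor = 8 * 5 = 40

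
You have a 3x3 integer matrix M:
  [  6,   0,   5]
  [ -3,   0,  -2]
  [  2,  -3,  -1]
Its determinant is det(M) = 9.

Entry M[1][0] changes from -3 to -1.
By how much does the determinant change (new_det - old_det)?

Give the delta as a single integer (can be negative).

Cofactor C_10 = -15
Entry delta = -1 - -3 = 2
Det delta = entry_delta * cofactor = 2 * -15 = -30

Answer: -30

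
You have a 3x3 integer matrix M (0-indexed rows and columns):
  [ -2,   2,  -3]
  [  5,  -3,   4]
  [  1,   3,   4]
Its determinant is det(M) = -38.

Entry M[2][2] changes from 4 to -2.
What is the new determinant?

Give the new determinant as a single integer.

det is linear in row 2: changing M[2][2] by delta changes det by delta * cofactor(2,2).
Cofactor C_22 = (-1)^(2+2) * minor(2,2) = -4
Entry delta = -2 - 4 = -6
Det delta = -6 * -4 = 24
New det = -38 + 24 = -14

Answer: -14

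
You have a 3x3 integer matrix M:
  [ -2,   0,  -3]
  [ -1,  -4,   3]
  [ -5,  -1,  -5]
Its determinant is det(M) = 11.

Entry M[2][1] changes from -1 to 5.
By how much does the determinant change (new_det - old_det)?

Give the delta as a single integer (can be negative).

Answer: 54

Derivation:
Cofactor C_21 = 9
Entry delta = 5 - -1 = 6
Det delta = entry_delta * cofactor = 6 * 9 = 54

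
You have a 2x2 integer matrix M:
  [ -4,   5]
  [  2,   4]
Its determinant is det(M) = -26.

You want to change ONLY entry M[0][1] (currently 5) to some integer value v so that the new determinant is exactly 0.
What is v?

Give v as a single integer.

det is linear in entry M[0][1]: det = old_det + (v - 5) * C_01
Cofactor C_01 = -2
Want det = 0: -26 + (v - 5) * -2 = 0
  (v - 5) = 26 / -2 = -13
  v = 5 + (-13) = -8

Answer: -8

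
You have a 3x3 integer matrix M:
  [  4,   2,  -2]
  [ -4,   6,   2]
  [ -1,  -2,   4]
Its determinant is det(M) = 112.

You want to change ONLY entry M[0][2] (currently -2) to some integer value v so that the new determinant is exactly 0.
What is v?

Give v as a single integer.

Answer: -10

Derivation:
det is linear in entry M[0][2]: det = old_det + (v - -2) * C_02
Cofactor C_02 = 14
Want det = 0: 112 + (v - -2) * 14 = 0
  (v - -2) = -112 / 14 = -8
  v = -2 + (-8) = -10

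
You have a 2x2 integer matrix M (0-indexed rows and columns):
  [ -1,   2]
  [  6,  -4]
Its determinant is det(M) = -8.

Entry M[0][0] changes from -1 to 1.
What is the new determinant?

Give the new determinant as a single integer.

det is linear in row 0: changing M[0][0] by delta changes det by delta * cofactor(0,0).
Cofactor C_00 = (-1)^(0+0) * minor(0,0) = -4
Entry delta = 1 - -1 = 2
Det delta = 2 * -4 = -8
New det = -8 + -8 = -16

Answer: -16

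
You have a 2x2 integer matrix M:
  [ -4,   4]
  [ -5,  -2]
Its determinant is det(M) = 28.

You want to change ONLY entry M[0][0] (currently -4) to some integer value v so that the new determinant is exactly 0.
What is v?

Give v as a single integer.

Answer: 10

Derivation:
det is linear in entry M[0][0]: det = old_det + (v - -4) * C_00
Cofactor C_00 = -2
Want det = 0: 28 + (v - -4) * -2 = 0
  (v - -4) = -28 / -2 = 14
  v = -4 + (14) = 10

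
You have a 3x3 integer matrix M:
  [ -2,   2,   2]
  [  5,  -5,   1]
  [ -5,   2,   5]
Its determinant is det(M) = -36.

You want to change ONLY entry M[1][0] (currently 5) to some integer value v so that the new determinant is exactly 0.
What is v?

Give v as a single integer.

Answer: -1

Derivation:
det is linear in entry M[1][0]: det = old_det + (v - 5) * C_10
Cofactor C_10 = -6
Want det = 0: -36 + (v - 5) * -6 = 0
  (v - 5) = 36 / -6 = -6
  v = 5 + (-6) = -1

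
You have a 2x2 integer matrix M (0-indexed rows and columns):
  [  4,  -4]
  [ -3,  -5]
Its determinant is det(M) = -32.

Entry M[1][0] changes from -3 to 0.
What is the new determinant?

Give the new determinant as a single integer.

det is linear in row 1: changing M[1][0] by delta changes det by delta * cofactor(1,0).
Cofactor C_10 = (-1)^(1+0) * minor(1,0) = 4
Entry delta = 0 - -3 = 3
Det delta = 3 * 4 = 12
New det = -32 + 12 = -20

Answer: -20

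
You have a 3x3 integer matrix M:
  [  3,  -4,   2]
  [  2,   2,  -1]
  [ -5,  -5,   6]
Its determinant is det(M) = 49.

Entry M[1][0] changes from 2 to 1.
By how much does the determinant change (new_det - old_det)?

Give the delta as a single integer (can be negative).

Answer: -14

Derivation:
Cofactor C_10 = 14
Entry delta = 1 - 2 = -1
Det delta = entry_delta * cofactor = -1 * 14 = -14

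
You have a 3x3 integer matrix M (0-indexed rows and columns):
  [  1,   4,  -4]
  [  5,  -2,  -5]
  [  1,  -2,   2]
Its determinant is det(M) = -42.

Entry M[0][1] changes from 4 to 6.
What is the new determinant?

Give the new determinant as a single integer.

Answer: -72

Derivation:
det is linear in row 0: changing M[0][1] by delta changes det by delta * cofactor(0,1).
Cofactor C_01 = (-1)^(0+1) * minor(0,1) = -15
Entry delta = 6 - 4 = 2
Det delta = 2 * -15 = -30
New det = -42 + -30 = -72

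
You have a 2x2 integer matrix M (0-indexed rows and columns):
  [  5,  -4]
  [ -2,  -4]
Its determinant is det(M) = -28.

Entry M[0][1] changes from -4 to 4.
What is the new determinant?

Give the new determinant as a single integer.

det is linear in row 0: changing M[0][1] by delta changes det by delta * cofactor(0,1).
Cofactor C_01 = (-1)^(0+1) * minor(0,1) = 2
Entry delta = 4 - -4 = 8
Det delta = 8 * 2 = 16
New det = -28 + 16 = -12

Answer: -12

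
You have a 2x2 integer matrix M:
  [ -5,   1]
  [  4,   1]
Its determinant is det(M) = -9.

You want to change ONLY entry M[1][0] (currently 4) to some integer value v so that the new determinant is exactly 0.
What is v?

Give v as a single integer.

Answer: -5

Derivation:
det is linear in entry M[1][0]: det = old_det + (v - 4) * C_10
Cofactor C_10 = -1
Want det = 0: -9 + (v - 4) * -1 = 0
  (v - 4) = 9 / -1 = -9
  v = 4 + (-9) = -5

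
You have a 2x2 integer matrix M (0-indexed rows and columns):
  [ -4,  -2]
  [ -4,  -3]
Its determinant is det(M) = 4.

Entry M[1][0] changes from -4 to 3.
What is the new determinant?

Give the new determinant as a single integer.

det is linear in row 1: changing M[1][0] by delta changes det by delta * cofactor(1,0).
Cofactor C_10 = (-1)^(1+0) * minor(1,0) = 2
Entry delta = 3 - -4 = 7
Det delta = 7 * 2 = 14
New det = 4 + 14 = 18

Answer: 18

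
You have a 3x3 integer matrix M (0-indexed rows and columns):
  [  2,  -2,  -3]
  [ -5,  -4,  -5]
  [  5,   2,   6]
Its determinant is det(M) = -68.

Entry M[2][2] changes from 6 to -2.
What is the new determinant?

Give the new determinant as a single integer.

det is linear in row 2: changing M[2][2] by delta changes det by delta * cofactor(2,2).
Cofactor C_22 = (-1)^(2+2) * minor(2,2) = -18
Entry delta = -2 - 6 = -8
Det delta = -8 * -18 = 144
New det = -68 + 144 = 76

Answer: 76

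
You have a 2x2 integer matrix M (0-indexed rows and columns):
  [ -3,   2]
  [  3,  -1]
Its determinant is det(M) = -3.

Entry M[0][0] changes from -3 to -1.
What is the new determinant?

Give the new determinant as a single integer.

det is linear in row 0: changing M[0][0] by delta changes det by delta * cofactor(0,0).
Cofactor C_00 = (-1)^(0+0) * minor(0,0) = -1
Entry delta = -1 - -3 = 2
Det delta = 2 * -1 = -2
New det = -3 + -2 = -5

Answer: -5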